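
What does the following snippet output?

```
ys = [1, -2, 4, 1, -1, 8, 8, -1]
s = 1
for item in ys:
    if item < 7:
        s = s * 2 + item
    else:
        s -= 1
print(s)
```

item=1: <7, s = 1*2+1 = 3
item=-2: <7, s = 3*2+(-2) = 4
item=4: <7, s = 4*2+4 = 12
item=1: <7, s = 12*2+1 = 25
item=-1: <7, s = 25*2+(-1) = 49
item=8: not <7, s = 49-1 = 48
item=8: not <7, s = 48-1 = 47
item=-1: <7, s = 47*2+(-1) = 93

93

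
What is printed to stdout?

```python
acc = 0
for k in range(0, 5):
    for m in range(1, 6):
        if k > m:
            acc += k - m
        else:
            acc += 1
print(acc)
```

29

k=0,m=1: not 0>1, acc = 0+1 = 1
k=0,m=2: not 0>2, acc = 1+1 = 2
k=0,m=3: not 0>3, acc = 2+1 = 3
k=0,m=4: not 0>4, acc = 3+1 = 4
k=0,m=5: not 0>5, acc = 4+1 = 5
k=1,m=1: not 1>1, acc = 5+1 = 6
k=1,m=2: not 1>2, acc = 6+1 = 7
k=1,m=3: not 1>3, acc = 7+1 = 8
k=1,m=4: not 1>4, acc = 8+1 = 9
k=1,m=5: not 1>5, acc = 9+1 = 10
k=2,m=1: 2>1, acc = 10+1 = 11
k=2,m=2: not 2>2, acc = 11+1 = 12
k=2,m=3: not 2>3, acc = 12+1 = 13
k=2,m=4: not 2>4, acc = 13+1 = 14
k=2,m=5: not 2>5, acc = 14+1 = 15
k=3,m=1: 3>1, acc = 15+2 = 17
k=3,m=2: 3>2, acc = 17+1 = 18
k=3,m=3: not 3>3, acc = 18+1 = 19
k=3,m=4: not 3>4, acc = 19+1 = 20
k=3,m=5: not 3>5, acc = 20+1 = 21
k=4,m=1: 4>1, acc = 21+3 = 24
k=4,m=2: 4>2, acc = 24+2 = 26
k=4,m=3: 4>3, acc = 26+1 = 27
k=4,m=4: not 4>4, acc = 27+1 = 28
k=4,m=5: not 4>5, acc = 28+1 = 29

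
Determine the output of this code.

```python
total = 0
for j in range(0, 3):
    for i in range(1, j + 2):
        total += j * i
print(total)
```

j=0,i=1: total = 0+0 = 0
j=1,i=1: total = 0+1 = 1
j=1,i=2: total = 1+2 = 3
j=2,i=1: total = 3+2 = 5
j=2,i=2: total = 5+4 = 9
j=2,i=3: total = 9+6 = 15

15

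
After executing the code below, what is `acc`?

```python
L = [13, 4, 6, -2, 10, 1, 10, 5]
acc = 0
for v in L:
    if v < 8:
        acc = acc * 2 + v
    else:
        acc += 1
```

v=13: not <8, acc = 0+1 = 1
v=4: <8, acc = 1*2+4 = 6
v=6: <8, acc = 6*2+6 = 18
v=-2: <8, acc = 18*2+(-2) = 34
v=10: not <8, acc = 34+1 = 35
v=1: <8, acc = 35*2+1 = 71
v=10: not <8, acc = 71+1 = 72
v=5: <8, acc = 72*2+5 = 149

149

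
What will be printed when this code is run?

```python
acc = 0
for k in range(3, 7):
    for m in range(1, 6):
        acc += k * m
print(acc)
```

k=3,m=1: acc = 0+3 = 3
k=3,m=2: acc = 3+6 = 9
k=3,m=3: acc = 9+9 = 18
k=3,m=4: acc = 18+12 = 30
k=3,m=5: acc = 30+15 = 45
k=4,m=1: acc = 45+4 = 49
k=4,m=2: acc = 49+8 = 57
k=4,m=3: acc = 57+12 = 69
k=4,m=4: acc = 69+16 = 85
k=4,m=5: acc = 85+20 = 105
k=5,m=1: acc = 105+5 = 110
k=5,m=2: acc = 110+10 = 120
k=5,m=3: acc = 120+15 = 135
k=5,m=4: acc = 135+20 = 155
k=5,m=5: acc = 155+25 = 180
k=6,m=1: acc = 180+6 = 186
k=6,m=2: acc = 186+12 = 198
k=6,m=3: acc = 198+18 = 216
k=6,m=4: acc = 216+24 = 240
k=6,m=5: acc = 240+30 = 270

270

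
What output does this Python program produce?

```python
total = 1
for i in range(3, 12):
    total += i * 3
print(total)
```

i=3: total = 1+3*3 = 10
i=4: total = 10+4*3 = 22
i=5: total = 22+5*3 = 37
i=6: total = 37+6*3 = 55
i=7: total = 55+7*3 = 76
i=8: total = 76+8*3 = 100
i=9: total = 100+9*3 = 127
i=10: total = 127+10*3 = 157
i=11: total = 157+11*3 = 190

190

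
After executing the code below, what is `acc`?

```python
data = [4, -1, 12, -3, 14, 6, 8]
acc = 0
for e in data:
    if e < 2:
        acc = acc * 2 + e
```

e=4: not <2
e=-1: <2, acc = 0*2+(-1) = -1
e=12: not <2
e=-3: <2, acc = (-1)*2+(-3) = -5
e=14: not <2
e=6: not <2
e=8: not <2

-5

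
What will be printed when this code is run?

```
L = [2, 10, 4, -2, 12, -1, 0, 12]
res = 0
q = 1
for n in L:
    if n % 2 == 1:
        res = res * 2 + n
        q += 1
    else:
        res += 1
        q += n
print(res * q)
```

n=2: not odd, res = 0+1 = 1; q=3
n=10: not odd, res = 1+1 = 2; q=13
n=4: not odd, res = 2+1 = 3; q=17
n=-2: not odd, res = 3+1 = 4; q=15
n=12: not odd, res = 4+1 = 5; q=27
n=-1: odd, res = 5*2+(-1) = 9; q=28
n=0: not odd, res = 9+1 = 10; q=28
n=12: not odd, res = 10+1 = 11; q=40
res*q = 11*40 = 440

440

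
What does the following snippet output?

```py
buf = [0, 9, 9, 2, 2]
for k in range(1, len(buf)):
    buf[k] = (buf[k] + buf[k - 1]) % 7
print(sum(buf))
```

13

k=1: buf[1] = (9+0)%7 = 2 → [0, 2, 9, 2, 2]
k=2: buf[2] = (9+2)%7 = 4 → [0, 2, 4, 2, 2]
k=3: buf[3] = (2+4)%7 = 6 → [0, 2, 4, 6, 2]
k=4: buf[4] = (2+6)%7 = 1 → [0, 2, 4, 6, 1]
sum = 13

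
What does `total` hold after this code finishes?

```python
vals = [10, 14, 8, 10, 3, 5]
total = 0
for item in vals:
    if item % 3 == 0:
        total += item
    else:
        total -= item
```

-44

item=10: not %3==0, total = 0-10 = -10
item=14: not %3==0, total = (-10)-14 = -24
item=8: not %3==0, total = (-24)-8 = -32
item=10: not %3==0, total = (-32)-10 = -42
item=3: %3==0, total = (-42)+3 = -39
item=5: not %3==0, total = (-39)-5 = -44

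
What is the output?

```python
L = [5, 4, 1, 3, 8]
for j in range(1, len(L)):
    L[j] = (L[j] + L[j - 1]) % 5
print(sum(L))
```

j=1: L[1] = (4+5)%5 = 4 → [5, 4, 1, 3, 8]
j=2: L[2] = (1+4)%5 = 0 → [5, 4, 0, 3, 8]
j=3: L[3] = (3+0)%5 = 3 → [5, 4, 0, 3, 8]
j=4: L[4] = (8+3)%5 = 1 → [5, 4, 0, 3, 1]
sum = 13

13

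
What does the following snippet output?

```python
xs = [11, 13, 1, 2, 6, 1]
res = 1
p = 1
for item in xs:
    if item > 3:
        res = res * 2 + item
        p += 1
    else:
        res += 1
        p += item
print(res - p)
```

item=11: >3, res = 1*2+11 = 13; p=2
item=13: >3, res = 13*2+13 = 39; p=3
item=1: not >3, res = 39+1 = 40; p=4
item=2: not >3, res = 40+1 = 41; p=6
item=6: >3, res = 41*2+6 = 88; p=7
item=1: not >3, res = 88+1 = 89; p=8
res-p = 89-8 = 81

81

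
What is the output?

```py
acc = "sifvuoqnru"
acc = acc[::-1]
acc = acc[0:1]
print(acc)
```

reverse → 'urnqouvfis'
slice [0:1] → 'u'

u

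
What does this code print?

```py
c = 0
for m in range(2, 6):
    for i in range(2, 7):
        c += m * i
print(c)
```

280

m=2,i=2: c = 0+4 = 4
m=2,i=3: c = 4+6 = 10
m=2,i=4: c = 10+8 = 18
m=2,i=5: c = 18+10 = 28
m=2,i=6: c = 28+12 = 40
m=3,i=2: c = 40+6 = 46
m=3,i=3: c = 46+9 = 55
m=3,i=4: c = 55+12 = 67
m=3,i=5: c = 67+15 = 82
m=3,i=6: c = 82+18 = 100
m=4,i=2: c = 100+8 = 108
m=4,i=3: c = 108+12 = 120
m=4,i=4: c = 120+16 = 136
m=4,i=5: c = 136+20 = 156
m=4,i=6: c = 156+24 = 180
m=5,i=2: c = 180+10 = 190
m=5,i=3: c = 190+15 = 205
m=5,i=4: c = 205+20 = 225
m=5,i=5: c = 225+25 = 250
m=5,i=6: c = 250+30 = 280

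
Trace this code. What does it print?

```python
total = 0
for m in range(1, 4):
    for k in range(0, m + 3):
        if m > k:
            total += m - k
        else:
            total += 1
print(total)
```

m=1,k=0: 1>0, total = 0+1 = 1
m=1,k=1: not 1>1, total = 1+1 = 2
m=1,k=2: not 1>2, total = 2+1 = 3
m=1,k=3: not 1>3, total = 3+1 = 4
m=2,k=0: 2>0, total = 4+2 = 6
m=2,k=1: 2>1, total = 6+1 = 7
m=2,k=2: not 2>2, total = 7+1 = 8
m=2,k=3: not 2>3, total = 8+1 = 9
m=2,k=4: not 2>4, total = 9+1 = 10
m=3,k=0: 3>0, total = 10+3 = 13
m=3,k=1: 3>1, total = 13+2 = 15
m=3,k=2: 3>2, total = 15+1 = 16
m=3,k=3: not 3>3, total = 16+1 = 17
m=3,k=4: not 3>4, total = 17+1 = 18
m=3,k=5: not 3>5, total = 18+1 = 19

19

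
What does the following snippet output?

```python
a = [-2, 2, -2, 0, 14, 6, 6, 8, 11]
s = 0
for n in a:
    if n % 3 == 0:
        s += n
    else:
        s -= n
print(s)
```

-19

n=-2: not %3==0, s = 0-(-2) = 2
n=2: not %3==0, s = 2-2 = 0
n=-2: not %3==0, s = 0-(-2) = 2
n=0: %3==0, s = 2+0 = 2
n=14: not %3==0, s = 2-14 = -12
n=6: %3==0, s = (-12)+6 = -6
n=6: %3==0, s = (-6)+6 = 0
n=8: not %3==0, s = 0-8 = -8
n=11: not %3==0, s = (-8)-11 = -19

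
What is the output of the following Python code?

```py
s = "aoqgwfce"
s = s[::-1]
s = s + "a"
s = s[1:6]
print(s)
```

cfwgq

reverse → 'ecfwgqoa'
+ 'a' → 'ecfwgqoaa'
slice [1:6] → 'cfwgq'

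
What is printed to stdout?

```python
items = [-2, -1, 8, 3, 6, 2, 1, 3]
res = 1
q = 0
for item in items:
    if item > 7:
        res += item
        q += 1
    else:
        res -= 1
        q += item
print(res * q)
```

26

item=-2: not >7, res = 1-1 = 0; q=-2
item=-1: not >7, res = 0-1 = -1; q=-3
item=8: >7, res = (-1)+8 = 7; q=-2
item=3: not >7, res = 7-1 = 6; q=1
item=6: not >7, res = 6-1 = 5; q=7
item=2: not >7, res = 5-1 = 4; q=9
item=1: not >7, res = 4-1 = 3; q=10
item=3: not >7, res = 3-1 = 2; q=13
res*q = 2*13 = 26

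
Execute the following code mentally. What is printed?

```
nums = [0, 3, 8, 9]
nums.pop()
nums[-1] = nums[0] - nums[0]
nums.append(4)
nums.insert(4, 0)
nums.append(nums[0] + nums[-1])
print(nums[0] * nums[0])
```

0

pop() removes 9 → [0, 3, 8]
nums[-1] = nums[0]-nums[0] = 0-0 = 0 → [0, 3, 0]
append 4 → [0, 3, 0, 4]
insert 0 at 4 → [0, 3, 0, 4, 0]
append nums[0]+nums[-1] = 0+0 = 0 → [0, 3, 0, 4, 0, 0]
nums[0]*nums[0] = 0*0 = 0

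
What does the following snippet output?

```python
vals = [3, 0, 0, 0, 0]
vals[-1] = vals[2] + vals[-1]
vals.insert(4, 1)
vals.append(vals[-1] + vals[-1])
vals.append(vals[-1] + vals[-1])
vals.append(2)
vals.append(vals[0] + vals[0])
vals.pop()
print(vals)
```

vals[-1] = vals[2]+vals[-1] = 0+0 = 0 → [3, 0, 0, 0, 0]
insert 1 at 4 → [3, 0, 0, 0, 1, 0]
append vals[-1]+vals[-1] = 0+0 = 0 → [3, 0, 0, 0, 1, 0, 0]
append vals[-1]+vals[-1] = 0+0 = 0 → [3, 0, 0, 0, 1, 0, 0, 0]
append 2 → [3, 0, 0, 0, 1, 0, 0, 0, 2]
append vals[0]+vals[0] = 3+3 = 6 → [3, 0, 0, 0, 1, 0, 0, 0, 2, 6]
pop() removes 6 → [3, 0, 0, 0, 1, 0, 0, 0, 2]

[3, 0, 0, 0, 1, 0, 0, 0, 2]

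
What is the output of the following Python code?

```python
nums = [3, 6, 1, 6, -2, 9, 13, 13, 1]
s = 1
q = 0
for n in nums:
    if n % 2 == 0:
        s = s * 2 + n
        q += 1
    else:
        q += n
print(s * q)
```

1806

n=3: not even; q=3
n=6: even, s = 1*2+6 = 8; q=4
n=1: not even; q=5
n=6: even, s = 8*2+6 = 22; q=6
n=-2: even, s = 22*2+(-2) = 42; q=7
n=9: not even; q=16
n=13: not even; q=29
n=13: not even; q=42
n=1: not even; q=43
s*q = 42*43 = 1806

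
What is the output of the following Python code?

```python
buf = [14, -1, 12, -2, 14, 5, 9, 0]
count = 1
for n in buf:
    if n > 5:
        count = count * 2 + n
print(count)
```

n=14: >5, count = 1*2+14 = 16
n=-1: not >5
n=12: >5, count = 16*2+12 = 44
n=-2: not >5
n=14: >5, count = 44*2+14 = 102
n=5: not >5
n=9: >5, count = 102*2+9 = 213
n=0: not >5

213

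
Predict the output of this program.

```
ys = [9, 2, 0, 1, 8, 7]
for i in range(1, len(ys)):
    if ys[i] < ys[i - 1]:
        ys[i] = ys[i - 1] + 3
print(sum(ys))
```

99

i=1: 2<9, ys[1] = 9+3 = 12 → [9, 12, 0, 1, 8, 7]
i=2: 0<12, ys[2] = 12+3 = 15 → [9, 12, 15, 1, 8, 7]
i=3: 1<15, ys[3] = 15+3 = 18 → [9, 12, 15, 18, 8, 7]
i=4: 8<18, ys[4] = 18+3 = 21 → [9, 12, 15, 18, 21, 7]
i=5: 7<21, ys[5] = 21+3 = 24 → [9, 12, 15, 18, 21, 24]
sum = 99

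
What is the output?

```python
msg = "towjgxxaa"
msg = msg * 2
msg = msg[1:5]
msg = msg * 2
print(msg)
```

repeat ×2 → 'towjgxxaatowjgxxaa'
slice [1:5] → 'owjg'
repeat ×2 → 'owjgowjg'

owjgowjg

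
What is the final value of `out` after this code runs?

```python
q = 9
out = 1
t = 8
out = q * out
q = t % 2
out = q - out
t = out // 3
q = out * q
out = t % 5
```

out = 9*1 = 9
q = 8%2 = 0
out = 0-9 = -9
t = (-9)//3 = -3
q = (-9)*0 = 0
out = (-3)%5 = 2

2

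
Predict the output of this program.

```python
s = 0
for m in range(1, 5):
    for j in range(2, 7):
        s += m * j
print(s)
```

m=1,j=2: s = 0+2 = 2
m=1,j=3: s = 2+3 = 5
m=1,j=4: s = 5+4 = 9
m=1,j=5: s = 9+5 = 14
m=1,j=6: s = 14+6 = 20
m=2,j=2: s = 20+4 = 24
m=2,j=3: s = 24+6 = 30
m=2,j=4: s = 30+8 = 38
m=2,j=5: s = 38+10 = 48
m=2,j=6: s = 48+12 = 60
m=3,j=2: s = 60+6 = 66
m=3,j=3: s = 66+9 = 75
m=3,j=4: s = 75+12 = 87
m=3,j=5: s = 87+15 = 102
m=3,j=6: s = 102+18 = 120
m=4,j=2: s = 120+8 = 128
m=4,j=3: s = 128+12 = 140
m=4,j=4: s = 140+16 = 156
m=4,j=5: s = 156+20 = 176
m=4,j=6: s = 176+24 = 200

200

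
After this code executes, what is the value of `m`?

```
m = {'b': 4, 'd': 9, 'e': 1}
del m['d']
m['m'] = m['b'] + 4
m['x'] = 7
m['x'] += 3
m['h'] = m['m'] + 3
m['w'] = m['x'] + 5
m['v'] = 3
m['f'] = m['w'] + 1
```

del 'd' → {'b': 4, 'e': 1}
m['m'] = m['b']+4 = 8 → {'b': 4, 'e': 1, 'm': 8}
m['x'] = 7 → {'b': 4, 'e': 1, 'm': 8, 'x': 7}
m['x'] = 7+3 = 10 → {'b': 4, 'e': 1, 'm': 8, 'x': 10}
m['h'] = m['m']+3 = 11 → {'b': 4, 'e': 1, 'm': 8, 'x': 10, 'h': 11}
m['w'] = m['x']+5 = 15 → {'b': 4, 'e': 1, 'm': 8, 'x': 10, 'h': 11, 'w': 15}
m['v'] = 3 → {'b': 4, 'e': 1, 'm': 8, 'x': 10, 'h': 11, 'w': 15, 'v': 3}
m['f'] = m['w']+1 = 16 → {'b': 4, 'e': 1, 'm': 8, 'x': 10, 'h': 11, 'w': 15, 'v': 3, 'f': 16}

{'b': 4, 'e': 1, 'm': 8, 'x': 10, 'h': 11, 'w': 15, 'v': 3, 'f': 16}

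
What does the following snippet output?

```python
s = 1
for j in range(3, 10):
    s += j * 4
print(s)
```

169

j=3: s = 1+3*4 = 13
j=4: s = 13+4*4 = 29
j=5: s = 29+5*4 = 49
j=6: s = 49+6*4 = 73
j=7: s = 73+7*4 = 101
j=8: s = 101+8*4 = 133
j=9: s = 133+9*4 = 169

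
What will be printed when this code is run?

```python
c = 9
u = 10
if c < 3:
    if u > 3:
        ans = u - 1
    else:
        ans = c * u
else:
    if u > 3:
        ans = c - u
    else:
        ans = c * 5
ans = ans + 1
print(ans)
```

0

c=9, u=10
c < 3 is False; u > 3 is True
→ ans = c - u = -1
ans = (-1)+1 = 0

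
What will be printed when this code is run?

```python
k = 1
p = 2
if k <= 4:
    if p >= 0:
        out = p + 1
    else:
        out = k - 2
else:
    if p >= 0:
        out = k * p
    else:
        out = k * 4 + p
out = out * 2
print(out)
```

6

k=1, p=2
k <= 4 is True; p >= 0 is True
→ out = p + 1 = 3
out = 3*2 = 6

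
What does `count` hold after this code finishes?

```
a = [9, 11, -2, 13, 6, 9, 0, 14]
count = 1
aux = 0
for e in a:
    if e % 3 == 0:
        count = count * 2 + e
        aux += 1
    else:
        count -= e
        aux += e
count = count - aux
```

e=9: %3==0, count = 1*2+9 = 11; aux=1
e=11: not %3==0, count = 11-11 = 0; aux=12
e=-2: not %3==0, count = 0-(-2) = 2; aux=10
e=13: not %3==0, count = 2-13 = -11; aux=23
e=6: %3==0, count = (-11)*2+6 = -16; aux=24
e=9: %3==0, count = (-16)*2+9 = -23; aux=25
e=0: %3==0, count = (-23)*2+0 = -46; aux=26
e=14: not %3==0, count = (-46)-14 = -60; aux=40
count-aux = (-60)-40 = -100

-100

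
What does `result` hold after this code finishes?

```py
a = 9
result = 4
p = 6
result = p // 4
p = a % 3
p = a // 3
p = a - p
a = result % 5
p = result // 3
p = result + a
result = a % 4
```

1

result = 6//4 = 1
p = 9%3 = 0
p = 9//3 = 3
p = 9-3 = 6
a = 1%5 = 1
p = 1//3 = 0
p = 1+1 = 2
result = 1%4 = 1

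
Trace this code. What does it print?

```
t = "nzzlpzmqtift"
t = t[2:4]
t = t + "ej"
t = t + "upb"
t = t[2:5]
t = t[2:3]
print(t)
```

u

slice [2:4] → 'zl'
+ 'ej' → 'zlej'
+ 'upb' → 'zlejupb'
slice [2:5] → 'eju'
slice [2:3] → 'u'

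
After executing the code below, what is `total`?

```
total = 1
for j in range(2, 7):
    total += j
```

j=2: total = 1+2 = 3
j=3: total = 3+3 = 6
j=4: total = 6+4 = 10
j=5: total = 10+5 = 15
j=6: total = 15+6 = 21

21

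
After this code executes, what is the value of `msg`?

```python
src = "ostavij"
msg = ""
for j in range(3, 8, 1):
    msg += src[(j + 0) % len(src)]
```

'avijo'

j=3: add src[3]='a' → 'a'
j=4: add src[4]='v' → 'av'
j=5: add src[5]='i' → 'avi'
j=6: add src[6]='j' → 'avij'
j=7: add src[0]='o' → 'avijo'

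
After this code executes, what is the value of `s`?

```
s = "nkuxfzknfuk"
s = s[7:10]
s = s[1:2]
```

'f'

slice [7:10] → 'nfu'
slice [1:2] → 'f'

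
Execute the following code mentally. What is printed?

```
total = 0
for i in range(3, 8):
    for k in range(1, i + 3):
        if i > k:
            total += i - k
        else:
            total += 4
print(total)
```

i=3,k=1: 3>1, total = 0+2 = 2
i=3,k=2: 3>2, total = 2+1 = 3
i=3,k=3: not 3>3, total = 3+4 = 7
i=3,k=4: not 3>4, total = 7+4 = 11
i=3,k=5: not 3>5, total = 11+4 = 15
i=4,k=1: 4>1, total = 15+3 = 18
i=4,k=2: 4>2, total = 18+2 = 20
i=4,k=3: 4>3, total = 20+1 = 21
i=4,k=4: not 4>4, total = 21+4 = 25
i=4,k=5: not 4>5, total = 25+4 = 29
i=4,k=6: not 4>6, total = 29+4 = 33
i=5,k=1: 5>1, total = 33+4 = 37
i=5,k=2: 5>2, total = 37+3 = 40
i=5,k=3: 5>3, total = 40+2 = 42
i=5,k=4: 5>4, total = 42+1 = 43
i=5,k=5: not 5>5, total = 43+4 = 47
i=5,k=6: not 5>6, total = 47+4 = 51
i=5,k=7: not 5>7, total = 51+4 = 55
i=6,k=1: 6>1, total = 55+5 = 60
i=6,k=2: 6>2, total = 60+4 = 64
i=6,k=3: 6>3, total = 64+3 = 67
i=6,k=4: 6>4, total = 67+2 = 69
i=6,k=5: 6>5, total = 69+1 = 70
i=6,k=6: not 6>6, total = 70+4 = 74
i=6,k=7: not 6>7, total = 74+4 = 78
i=6,k=8: not 6>8, total = 78+4 = 82
i=7,k=1: 7>1, total = 82+6 = 88
i=7,k=2: 7>2, total = 88+5 = 93
i=7,k=3: 7>3, total = 93+4 = 97
i=7,k=4: 7>4, total = 97+3 = 100
i=7,k=5: 7>5, total = 100+2 = 102
i=7,k=6: 7>6, total = 102+1 = 103
i=7,k=7: not 7>7, total = 103+4 = 107
i=7,k=8: not 7>8, total = 107+4 = 111
i=7,k=9: not 7>9, total = 111+4 = 115

115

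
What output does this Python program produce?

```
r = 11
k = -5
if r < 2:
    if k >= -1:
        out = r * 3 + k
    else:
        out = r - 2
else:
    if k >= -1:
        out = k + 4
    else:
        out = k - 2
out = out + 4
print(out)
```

r=11, k=-5
r < 2 is False; k >= -1 is False
→ out = k - 2 = -7
out = (-7)+4 = -3

-3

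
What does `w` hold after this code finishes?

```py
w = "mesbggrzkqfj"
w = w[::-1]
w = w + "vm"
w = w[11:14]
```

'mvm'

reverse → 'jfqkzrggbsem'
+ 'vm' → 'jfqkzrggbsemvm'
slice [11:14] → 'mvm'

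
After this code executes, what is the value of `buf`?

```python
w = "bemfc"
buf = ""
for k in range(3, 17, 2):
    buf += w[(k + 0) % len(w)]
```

'fbmcefb'

k=3: add w[3]='f' → 'f'
k=5: add w[0]='b' → 'fb'
k=7: add w[2]='m' → 'fbm'
k=9: add w[4]='c' → 'fbmc'
k=11: add w[1]='e' → 'fbmce'
k=13: add w[3]='f' → 'fbmcef'
k=15: add w[0]='b' → 'fbmcefb'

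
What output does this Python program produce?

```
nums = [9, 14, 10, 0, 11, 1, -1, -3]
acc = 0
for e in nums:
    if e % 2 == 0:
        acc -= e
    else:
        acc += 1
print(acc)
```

e=9: not even, acc = 0+1 = 1
e=14: even, acc = 1-14 = -13
e=10: even, acc = (-13)-10 = -23
e=0: even, acc = (-23)-0 = -23
e=11: not even, acc = (-23)+1 = -22
e=1: not even, acc = (-22)+1 = -21
e=-1: not even, acc = (-21)+1 = -20
e=-3: not even, acc = (-20)+1 = -19

-19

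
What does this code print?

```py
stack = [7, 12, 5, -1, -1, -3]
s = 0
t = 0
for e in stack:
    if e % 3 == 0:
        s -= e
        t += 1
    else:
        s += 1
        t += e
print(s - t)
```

e=7: not %3==0, s = 0+1 = 1; t=7
e=12: %3==0, s = 1-12 = -11; t=8
e=5: not %3==0, s = (-11)+1 = -10; t=13
e=-1: not %3==0, s = (-10)+1 = -9; t=12
e=-1: not %3==0, s = (-9)+1 = -8; t=11
e=-3: %3==0, s = (-8)-(-3) = -5; t=12
s-t = (-5)-12 = -17

-17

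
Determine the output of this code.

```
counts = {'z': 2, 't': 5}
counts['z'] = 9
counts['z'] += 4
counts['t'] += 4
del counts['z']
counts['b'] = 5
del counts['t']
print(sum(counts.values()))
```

counts['z'] = 9 → {'z': 9, 't': 5}
counts['z'] = 9+4 = 13 → {'z': 13, 't': 5}
counts['t'] = 5+4 = 9 → {'z': 13, 't': 9}
del 'z' → {'t': 9}
counts['b'] = 5 → {'t': 9, 'b': 5}
del 't' → {'b': 5}
sum of values = 5

5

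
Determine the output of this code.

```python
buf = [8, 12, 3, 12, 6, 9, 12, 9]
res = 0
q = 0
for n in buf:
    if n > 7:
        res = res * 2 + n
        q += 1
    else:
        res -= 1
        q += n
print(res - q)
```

574

n=8: >7, res = 0*2+8 = 8; q=1
n=12: >7, res = 8*2+12 = 28; q=2
n=3: not >7, res = 28-1 = 27; q=5
n=12: >7, res = 27*2+12 = 66; q=6
n=6: not >7, res = 66-1 = 65; q=12
n=9: >7, res = 65*2+9 = 139; q=13
n=12: >7, res = 139*2+12 = 290; q=14
n=9: >7, res = 290*2+9 = 589; q=15
res-q = 589-15 = 574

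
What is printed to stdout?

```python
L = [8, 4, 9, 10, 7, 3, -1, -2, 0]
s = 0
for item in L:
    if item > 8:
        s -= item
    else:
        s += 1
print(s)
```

item=8: not >8, s = 0+1 = 1
item=4: not >8, s = 1+1 = 2
item=9: >8, s = 2-9 = -7
item=10: >8, s = (-7)-10 = -17
item=7: not >8, s = (-17)+1 = -16
item=3: not >8, s = (-16)+1 = -15
item=-1: not >8, s = (-15)+1 = -14
item=-2: not >8, s = (-14)+1 = -13
item=0: not >8, s = (-13)+1 = -12

-12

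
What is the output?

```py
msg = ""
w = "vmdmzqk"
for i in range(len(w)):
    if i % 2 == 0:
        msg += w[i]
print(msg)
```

i=0: add 'v' → 'v'
i=1: skip
i=2: add 'd' → 'vd'
i=3: skip
i=4: add 'z' → 'vdz'
i=5: skip
i=6: add 'k' → 'vdzk'

vdzk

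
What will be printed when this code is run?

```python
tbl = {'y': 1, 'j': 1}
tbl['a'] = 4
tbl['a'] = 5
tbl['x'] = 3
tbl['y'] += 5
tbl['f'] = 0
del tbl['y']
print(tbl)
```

tbl['a'] = 4 → {'y': 1, 'j': 1, 'a': 4}
tbl['a'] = 5 → {'y': 1, 'j': 1, 'a': 5}
tbl['x'] = 3 → {'y': 1, 'j': 1, 'a': 5, 'x': 3}
tbl['y'] = 1+5 = 6 → {'y': 6, 'j': 1, 'a': 5, 'x': 3}
tbl['f'] = 0 → {'y': 6, 'j': 1, 'a': 5, 'x': 3, 'f': 0}
del 'y' → {'j': 1, 'a': 5, 'x': 3, 'f': 0}

{'j': 1, 'a': 5, 'x': 3, 'f': 0}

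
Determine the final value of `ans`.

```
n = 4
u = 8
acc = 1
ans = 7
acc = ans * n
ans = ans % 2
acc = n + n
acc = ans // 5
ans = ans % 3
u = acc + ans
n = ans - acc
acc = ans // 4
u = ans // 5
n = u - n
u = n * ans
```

acc = 7*4 = 28
ans = 7%2 = 1
acc = 4+4 = 8
acc = 1//5 = 0
ans = 1%3 = 1
u = 0+1 = 1
n = 1-0 = 1
acc = 1//4 = 0
u = 1//5 = 0
n = 0-1 = -1
u = (-1)*1 = -1

1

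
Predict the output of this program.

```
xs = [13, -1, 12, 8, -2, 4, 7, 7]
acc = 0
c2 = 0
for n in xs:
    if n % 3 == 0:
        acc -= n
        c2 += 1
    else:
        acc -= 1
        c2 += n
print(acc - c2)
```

-56

n=13: not %3==0, acc = 0-1 = -1; c2=13
n=-1: not %3==0, acc = (-1)-1 = -2; c2=12
n=12: %3==0, acc = (-2)-12 = -14; c2=13
n=8: not %3==0, acc = (-14)-1 = -15; c2=21
n=-2: not %3==0, acc = (-15)-1 = -16; c2=19
n=4: not %3==0, acc = (-16)-1 = -17; c2=23
n=7: not %3==0, acc = (-17)-1 = -18; c2=30
n=7: not %3==0, acc = (-18)-1 = -19; c2=37
acc-c2 = (-19)-37 = -56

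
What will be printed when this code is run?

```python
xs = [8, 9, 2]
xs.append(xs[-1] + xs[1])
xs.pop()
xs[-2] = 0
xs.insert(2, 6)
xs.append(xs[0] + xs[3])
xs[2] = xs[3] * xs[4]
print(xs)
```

append xs[-1]+xs[1] = 2+9 = 11 → [8, 9, 2, 11]
pop() removes 11 → [8, 9, 2]
xs[-2] = 0 → [8, 0, 2]
insert 6 at 2 → [8, 0, 6, 2]
append xs[0]+xs[3] = 8+2 = 10 → [8, 0, 6, 2, 10]
xs[2] = xs[3]*xs[4] = 2*10 = 20 → [8, 0, 20, 2, 10]

[8, 0, 20, 2, 10]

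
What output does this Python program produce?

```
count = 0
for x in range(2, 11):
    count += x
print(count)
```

x=2: count = 0+2 = 2
x=3: count = 2+3 = 5
x=4: count = 5+4 = 9
x=5: count = 9+5 = 14
x=6: count = 14+6 = 20
x=7: count = 20+7 = 27
x=8: count = 27+8 = 35
x=9: count = 35+9 = 44
x=10: count = 44+10 = 54

54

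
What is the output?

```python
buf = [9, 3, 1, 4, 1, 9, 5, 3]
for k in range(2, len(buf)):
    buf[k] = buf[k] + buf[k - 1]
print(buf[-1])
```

k=2: buf[2] = 1+3 = 4 → [9, 3, 4, 4, 1, 9, 5, 3]
k=3: buf[3] = 4+4 = 8 → [9, 3, 4, 8, 1, 9, 5, 3]
k=4: buf[4] = 1+8 = 9 → [9, 3, 4, 8, 9, 9, 5, 3]
k=5: buf[5] = 9+9 = 18 → [9, 3, 4, 8, 9, 18, 5, 3]
k=6: buf[6] = 5+18 = 23 → [9, 3, 4, 8, 9, 18, 23, 3]
k=7: buf[7] = 3+23 = 26 → [9, 3, 4, 8, 9, 18, 23, 26]

26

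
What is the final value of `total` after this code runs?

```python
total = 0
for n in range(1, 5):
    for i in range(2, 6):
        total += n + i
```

96

n=1,i=2: total = 0+3 = 3
n=1,i=3: total = 3+4 = 7
n=1,i=4: total = 7+5 = 12
n=1,i=5: total = 12+6 = 18
n=2,i=2: total = 18+4 = 22
n=2,i=3: total = 22+5 = 27
n=2,i=4: total = 27+6 = 33
n=2,i=5: total = 33+7 = 40
n=3,i=2: total = 40+5 = 45
n=3,i=3: total = 45+6 = 51
n=3,i=4: total = 51+7 = 58
n=3,i=5: total = 58+8 = 66
n=4,i=2: total = 66+6 = 72
n=4,i=3: total = 72+7 = 79
n=4,i=4: total = 79+8 = 87
n=4,i=5: total = 87+9 = 96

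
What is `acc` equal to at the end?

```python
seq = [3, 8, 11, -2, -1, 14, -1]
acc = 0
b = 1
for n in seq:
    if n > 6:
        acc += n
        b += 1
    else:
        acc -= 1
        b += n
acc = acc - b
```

n=3: not >6, acc = 0-1 = -1; b=4
n=8: >6, acc = (-1)+8 = 7; b=5
n=11: >6, acc = 7+11 = 18; b=6
n=-2: not >6, acc = 18-1 = 17; b=4
n=-1: not >6, acc = 17-1 = 16; b=3
n=14: >6, acc = 16+14 = 30; b=4
n=-1: not >6, acc = 30-1 = 29; b=3
acc-b = 29-3 = 26

26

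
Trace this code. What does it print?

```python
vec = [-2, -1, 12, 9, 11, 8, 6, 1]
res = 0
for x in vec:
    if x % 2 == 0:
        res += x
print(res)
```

24

x=-2: even, res = 0+(-2) = -2
x=-1: not even
x=12: even, res = (-2)+12 = 10
x=9: not even
x=11: not even
x=8: even, res = 10+8 = 18
x=6: even, res = 18+6 = 24
x=1: not even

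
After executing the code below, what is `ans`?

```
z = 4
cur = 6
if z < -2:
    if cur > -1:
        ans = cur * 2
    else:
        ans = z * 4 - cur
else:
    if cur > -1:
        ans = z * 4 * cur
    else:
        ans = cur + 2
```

96

z=4, cur=6
z < -2 is False; cur > -1 is True
→ ans = z * 4 * cur = 96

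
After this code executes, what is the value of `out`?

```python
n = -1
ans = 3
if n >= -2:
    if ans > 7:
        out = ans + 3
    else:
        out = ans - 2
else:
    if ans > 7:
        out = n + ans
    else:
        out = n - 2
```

n=-1, ans=3
n >= -2 is True; ans > 7 is False
→ out = ans - 2 = 1

1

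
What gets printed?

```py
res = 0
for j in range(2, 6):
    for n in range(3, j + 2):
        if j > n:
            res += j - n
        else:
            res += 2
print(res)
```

j=2,n=3: not 2>3, res = 0+2 = 2
j=3,n=3: not 3>3, res = 2+2 = 4
j=3,n=4: not 3>4, res = 4+2 = 6
j=4,n=3: 4>3, res = 6+1 = 7
j=4,n=4: not 4>4, res = 7+2 = 9
j=4,n=5: not 4>5, res = 9+2 = 11
j=5,n=3: 5>3, res = 11+2 = 13
j=5,n=4: 5>4, res = 13+1 = 14
j=5,n=5: not 5>5, res = 14+2 = 16
j=5,n=6: not 5>6, res = 16+2 = 18

18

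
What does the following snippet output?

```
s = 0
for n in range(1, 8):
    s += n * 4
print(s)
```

n=1: s = 0+1*4 = 4
n=2: s = 4+2*4 = 12
n=3: s = 12+3*4 = 24
n=4: s = 24+4*4 = 40
n=5: s = 40+5*4 = 60
n=6: s = 60+6*4 = 84
n=7: s = 84+7*4 = 112

112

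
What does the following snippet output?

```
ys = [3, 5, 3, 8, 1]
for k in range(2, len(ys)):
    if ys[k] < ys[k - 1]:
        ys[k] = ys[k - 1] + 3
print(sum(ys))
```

35

k=2: 3<5, ys[2] = 5+3 = 8 → [3, 5, 8, 8, 1]
k=3: 8>=8, unchanged → [3, 5, 8, 8, 1]
k=4: 1<8, ys[4] = 8+3 = 11 → [3, 5, 8, 8, 11]
sum = 35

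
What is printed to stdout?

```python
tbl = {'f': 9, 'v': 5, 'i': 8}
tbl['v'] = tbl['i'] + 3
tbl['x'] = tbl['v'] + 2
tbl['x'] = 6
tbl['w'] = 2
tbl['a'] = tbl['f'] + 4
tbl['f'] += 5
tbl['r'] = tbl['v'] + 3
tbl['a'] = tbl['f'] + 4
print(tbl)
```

tbl['v'] = tbl['i']+3 = 11 → {'f': 9, 'v': 11, 'i': 8}
tbl['x'] = tbl['v']+2 = 13 → {'f': 9, 'v': 11, 'i': 8, 'x': 13}
tbl['x'] = 6 → {'f': 9, 'v': 11, 'i': 8, 'x': 6}
tbl['w'] = 2 → {'f': 9, 'v': 11, 'i': 8, 'x': 6, 'w': 2}
tbl['a'] = tbl['f']+4 = 13 → {'f': 9, 'v': 11, 'i': 8, 'x': 6, 'w': 2, 'a': 13}
tbl['f'] = 9+5 = 14 → {'f': 14, 'v': 11, 'i': 8, 'x': 6, 'w': 2, 'a': 13}
tbl['r'] = tbl['v']+3 = 14 → {'f': 14, 'v': 11, 'i': 8, 'x': 6, 'w': 2, 'a': 13, 'r': 14}
tbl['a'] = tbl['f']+4 = 18 → {'f': 14, 'v': 11, 'i': 8, 'x': 6, 'w': 2, 'a': 18, 'r': 14}

{'f': 14, 'v': 11, 'i': 8, 'x': 6, 'w': 2, 'a': 18, 'r': 14}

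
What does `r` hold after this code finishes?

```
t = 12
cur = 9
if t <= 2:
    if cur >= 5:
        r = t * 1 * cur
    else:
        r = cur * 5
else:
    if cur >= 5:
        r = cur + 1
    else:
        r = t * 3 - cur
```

t=12, cur=9
t <= 2 is False; cur >= 5 is True
→ r = cur + 1 = 10

10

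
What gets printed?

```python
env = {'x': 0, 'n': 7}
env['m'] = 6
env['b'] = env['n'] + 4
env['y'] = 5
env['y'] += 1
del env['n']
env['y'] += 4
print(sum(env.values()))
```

env['m'] = 6 → {'x': 0, 'n': 7, 'm': 6}
env['b'] = env['n']+4 = 11 → {'x': 0, 'n': 7, 'm': 6, 'b': 11}
env['y'] = 5 → {'x': 0, 'n': 7, 'm': 6, 'b': 11, 'y': 5}
env['y'] = 5+1 = 6 → {'x': 0, 'n': 7, 'm': 6, 'b': 11, 'y': 6}
del 'n' → {'x': 0, 'm': 6, 'b': 11, 'y': 6}
env['y'] = 6+4 = 10 → {'x': 0, 'm': 6, 'b': 11, 'y': 10}
sum of values = 27

27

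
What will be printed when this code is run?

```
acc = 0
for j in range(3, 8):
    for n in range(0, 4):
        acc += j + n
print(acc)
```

j=3,n=0: acc = 0+3 = 3
j=3,n=1: acc = 3+4 = 7
j=3,n=2: acc = 7+5 = 12
j=3,n=3: acc = 12+6 = 18
j=4,n=0: acc = 18+4 = 22
j=4,n=1: acc = 22+5 = 27
j=4,n=2: acc = 27+6 = 33
j=4,n=3: acc = 33+7 = 40
j=5,n=0: acc = 40+5 = 45
j=5,n=1: acc = 45+6 = 51
j=5,n=2: acc = 51+7 = 58
j=5,n=3: acc = 58+8 = 66
j=6,n=0: acc = 66+6 = 72
j=6,n=1: acc = 72+7 = 79
j=6,n=2: acc = 79+8 = 87
j=6,n=3: acc = 87+9 = 96
j=7,n=0: acc = 96+7 = 103
j=7,n=1: acc = 103+8 = 111
j=7,n=2: acc = 111+9 = 120
j=7,n=3: acc = 120+10 = 130

130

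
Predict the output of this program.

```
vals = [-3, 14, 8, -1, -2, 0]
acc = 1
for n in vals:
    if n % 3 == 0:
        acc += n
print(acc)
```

n=-3: %3==0, acc = 1+(-3) = -2
n=14: not %3==0
n=8: not %3==0
n=-1: not %3==0
n=-2: not %3==0
n=0: %3==0, acc = (-2)+0 = -2

-2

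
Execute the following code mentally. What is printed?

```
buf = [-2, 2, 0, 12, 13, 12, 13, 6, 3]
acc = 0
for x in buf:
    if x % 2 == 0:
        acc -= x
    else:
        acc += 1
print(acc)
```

x=-2: even, acc = 0-(-2) = 2
x=2: even, acc = 2-2 = 0
x=0: even, acc = 0-0 = 0
x=12: even, acc = 0-12 = -12
x=13: not even, acc = (-12)+1 = -11
x=12: even, acc = (-11)-12 = -23
x=13: not even, acc = (-23)+1 = -22
x=6: even, acc = (-22)-6 = -28
x=3: not even, acc = (-28)+1 = -27

-27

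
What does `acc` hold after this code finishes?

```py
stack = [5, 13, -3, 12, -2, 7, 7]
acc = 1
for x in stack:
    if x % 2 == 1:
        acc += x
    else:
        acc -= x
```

x=5: odd, acc = 1+5 = 6
x=13: odd, acc = 6+13 = 19
x=-3: odd, acc = 19+(-3) = 16
x=12: not odd, acc = 16-12 = 4
x=-2: not odd, acc = 4-(-2) = 6
x=7: odd, acc = 6+7 = 13
x=7: odd, acc = 13+7 = 20

20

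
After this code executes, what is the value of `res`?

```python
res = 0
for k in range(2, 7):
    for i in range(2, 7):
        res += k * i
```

k=2,i=2: res = 0+4 = 4
k=2,i=3: res = 4+6 = 10
k=2,i=4: res = 10+8 = 18
k=2,i=5: res = 18+10 = 28
k=2,i=6: res = 28+12 = 40
k=3,i=2: res = 40+6 = 46
k=3,i=3: res = 46+9 = 55
k=3,i=4: res = 55+12 = 67
k=3,i=5: res = 67+15 = 82
k=3,i=6: res = 82+18 = 100
k=4,i=2: res = 100+8 = 108
k=4,i=3: res = 108+12 = 120
k=4,i=4: res = 120+16 = 136
k=4,i=5: res = 136+20 = 156
k=4,i=6: res = 156+24 = 180
k=5,i=2: res = 180+10 = 190
k=5,i=3: res = 190+15 = 205
k=5,i=4: res = 205+20 = 225
k=5,i=5: res = 225+25 = 250
k=5,i=6: res = 250+30 = 280
k=6,i=2: res = 280+12 = 292
k=6,i=3: res = 292+18 = 310
k=6,i=4: res = 310+24 = 334
k=6,i=5: res = 334+30 = 364
k=6,i=6: res = 364+36 = 400

400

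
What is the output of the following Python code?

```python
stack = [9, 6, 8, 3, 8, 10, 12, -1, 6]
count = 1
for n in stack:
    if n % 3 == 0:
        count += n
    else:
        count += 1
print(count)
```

n=9: %3==0, count = 1+9 = 10
n=6: %3==0, count = 10+6 = 16
n=8: not %3==0, count = 16+1 = 17
n=3: %3==0, count = 17+3 = 20
n=8: not %3==0, count = 20+1 = 21
n=10: not %3==0, count = 21+1 = 22
n=12: %3==0, count = 22+12 = 34
n=-1: not %3==0, count = 34+1 = 35
n=6: %3==0, count = 35+6 = 41

41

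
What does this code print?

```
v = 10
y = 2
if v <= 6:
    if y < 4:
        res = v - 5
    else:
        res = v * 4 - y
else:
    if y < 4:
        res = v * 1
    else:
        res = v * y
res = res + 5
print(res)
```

v=10, y=2
v <= 6 is False; y < 4 is True
→ res = v * 1 = 10
res = 10+5 = 15

15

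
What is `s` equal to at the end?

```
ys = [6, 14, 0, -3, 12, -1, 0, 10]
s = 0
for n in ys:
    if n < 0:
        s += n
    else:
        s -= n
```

-46

n=6: not <0, s = 0-6 = -6
n=14: not <0, s = (-6)-14 = -20
n=0: not <0, s = (-20)-0 = -20
n=-3: <0, s = (-20)+(-3) = -23
n=12: not <0, s = (-23)-12 = -35
n=-1: <0, s = (-35)+(-1) = -36
n=0: not <0, s = (-36)-0 = -36
n=10: not <0, s = (-36)-10 = -46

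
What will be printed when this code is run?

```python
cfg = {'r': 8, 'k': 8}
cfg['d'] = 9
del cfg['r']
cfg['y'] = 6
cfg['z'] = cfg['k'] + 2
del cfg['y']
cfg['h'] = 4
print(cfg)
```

{'k': 8, 'd': 9, 'z': 10, 'h': 4}

cfg['d'] = 9 → {'r': 8, 'k': 8, 'd': 9}
del 'r' → {'k': 8, 'd': 9}
cfg['y'] = 6 → {'k': 8, 'd': 9, 'y': 6}
cfg['z'] = cfg['k']+2 = 10 → {'k': 8, 'd': 9, 'y': 6, 'z': 10}
del 'y' → {'k': 8, 'd': 9, 'z': 10}
cfg['h'] = 4 → {'k': 8, 'd': 9, 'z': 10, 'h': 4}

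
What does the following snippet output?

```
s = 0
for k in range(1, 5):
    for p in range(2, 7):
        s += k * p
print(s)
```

k=1,p=2: s = 0+2 = 2
k=1,p=3: s = 2+3 = 5
k=1,p=4: s = 5+4 = 9
k=1,p=5: s = 9+5 = 14
k=1,p=6: s = 14+6 = 20
k=2,p=2: s = 20+4 = 24
k=2,p=3: s = 24+6 = 30
k=2,p=4: s = 30+8 = 38
k=2,p=5: s = 38+10 = 48
k=2,p=6: s = 48+12 = 60
k=3,p=2: s = 60+6 = 66
k=3,p=3: s = 66+9 = 75
k=3,p=4: s = 75+12 = 87
k=3,p=5: s = 87+15 = 102
k=3,p=6: s = 102+18 = 120
k=4,p=2: s = 120+8 = 128
k=4,p=3: s = 128+12 = 140
k=4,p=4: s = 140+16 = 156
k=4,p=5: s = 156+20 = 176
k=4,p=6: s = 176+24 = 200

200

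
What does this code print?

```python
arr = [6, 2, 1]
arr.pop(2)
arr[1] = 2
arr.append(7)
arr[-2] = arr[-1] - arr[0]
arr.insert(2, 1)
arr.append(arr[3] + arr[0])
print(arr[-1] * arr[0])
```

pop(2) removes 1 → [6, 2]
arr[1] = 2 → [6, 2]
append 7 → [6, 2, 7]
arr[-2] = arr[-1]-arr[0] = 7-6 = 1 → [6, 1, 7]
insert 1 at 2 → [6, 1, 1, 7]
append arr[3]+arr[0] = 7+6 = 13 → [6, 1, 1, 7, 13]
arr[-1]*arr[0] = 13*6 = 78

78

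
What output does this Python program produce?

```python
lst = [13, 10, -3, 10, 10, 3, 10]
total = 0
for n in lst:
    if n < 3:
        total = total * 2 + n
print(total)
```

-3

n=13: not <3
n=10: not <3
n=-3: <3, total = 0*2+(-3) = -3
n=10: not <3
n=10: not <3
n=3: not <3
n=10: not <3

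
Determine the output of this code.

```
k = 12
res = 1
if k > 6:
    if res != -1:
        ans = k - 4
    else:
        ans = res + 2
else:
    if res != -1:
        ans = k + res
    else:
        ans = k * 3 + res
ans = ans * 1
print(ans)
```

8

k=12, res=1
k > 6 is True; res != -1 is True
→ ans = k - 4 = 8
ans = 8*1 = 8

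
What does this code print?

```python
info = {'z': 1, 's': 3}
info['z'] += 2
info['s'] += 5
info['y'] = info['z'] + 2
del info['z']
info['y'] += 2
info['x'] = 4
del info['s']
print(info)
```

{'y': 7, 'x': 4}

info['z'] = 1+2 = 3 → {'z': 3, 's': 3}
info['s'] = 3+5 = 8 → {'z': 3, 's': 8}
info['y'] = info['z']+2 = 5 → {'z': 3, 's': 8, 'y': 5}
del 'z' → {'s': 8, 'y': 5}
info['y'] = 5+2 = 7 → {'s': 8, 'y': 7}
info['x'] = 4 → {'s': 8, 'y': 7, 'x': 4}
del 's' → {'y': 7, 'x': 4}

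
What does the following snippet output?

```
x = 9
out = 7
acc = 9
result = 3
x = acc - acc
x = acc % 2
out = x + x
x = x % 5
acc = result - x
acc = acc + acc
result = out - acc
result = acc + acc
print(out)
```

x = 9-9 = 0
x = 9%2 = 1
out = 1+1 = 2
x = 1%5 = 1
acc = 3-1 = 2
acc = 2+2 = 4
result = 2-4 = -2
result = 4+4 = 8

2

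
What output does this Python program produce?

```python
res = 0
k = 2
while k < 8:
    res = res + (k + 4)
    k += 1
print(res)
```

k=2: res = 0+6 = 6
k=3: res = 6+7 = 13
k=4: res = 13+8 = 21
k=5: res = 21+9 = 30
k=6: res = 30+10 = 40
k=7: res = 40+11 = 51

51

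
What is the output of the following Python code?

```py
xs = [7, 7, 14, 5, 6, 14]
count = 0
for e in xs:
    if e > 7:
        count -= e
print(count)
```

-28

e=7: not >7
e=7: not >7
e=14: >7, count = 0-14 = -14
e=5: not >7
e=6: not >7
e=14: >7, count = (-14)-14 = -28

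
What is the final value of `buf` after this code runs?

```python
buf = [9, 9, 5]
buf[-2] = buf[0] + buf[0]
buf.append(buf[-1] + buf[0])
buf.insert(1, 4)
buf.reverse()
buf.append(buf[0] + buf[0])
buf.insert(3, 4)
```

[14, 5, 18, 4, 4, 9, 28]

buf[-2] = buf[0]+buf[0] = 9+9 = 18 → [9, 18, 5]
append buf[-1]+buf[0] = 5+9 = 14 → [9, 18, 5, 14]
insert 4 at 1 → [9, 4, 18, 5, 14]
reverse → [14, 5, 18, 4, 9]
append buf[0]+buf[0] = 14+14 = 28 → [14, 5, 18, 4, 9, 28]
insert 4 at 3 → [14, 5, 18, 4, 4, 9, 28]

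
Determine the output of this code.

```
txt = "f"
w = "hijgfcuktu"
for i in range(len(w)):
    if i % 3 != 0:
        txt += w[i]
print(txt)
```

fijfckt

i=0: skip
i=1: add 'i' → 'fi'
i=2: add 'j' → 'fij'
i=3: skip
i=4: add 'f' → 'fijf'
i=5: add 'c' → 'fijfc'
i=6: skip
i=7: add 'k' → 'fijfck'
i=8: add 't' → 'fijfckt'
i=9: skip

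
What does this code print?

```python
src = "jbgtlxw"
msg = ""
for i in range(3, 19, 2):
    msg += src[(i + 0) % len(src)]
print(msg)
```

txjglwbt

i=3: add src[3]='t' → 't'
i=5: add src[5]='x' → 'tx'
i=7: add src[0]='j' → 'txj'
i=9: add src[2]='g' → 'txjg'
i=11: add src[4]='l' → 'txjgl'
i=13: add src[6]='w' → 'txjglw'
i=15: add src[1]='b' → 'txjglwb'
i=17: add src[3]='t' → 'txjglwbt'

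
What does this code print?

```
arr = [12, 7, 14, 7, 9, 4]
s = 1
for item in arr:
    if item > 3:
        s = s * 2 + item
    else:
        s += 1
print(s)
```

722

item=12: >3, s = 1*2+12 = 14
item=7: >3, s = 14*2+7 = 35
item=14: >3, s = 35*2+14 = 84
item=7: >3, s = 84*2+7 = 175
item=9: >3, s = 175*2+9 = 359
item=4: >3, s = 359*2+4 = 722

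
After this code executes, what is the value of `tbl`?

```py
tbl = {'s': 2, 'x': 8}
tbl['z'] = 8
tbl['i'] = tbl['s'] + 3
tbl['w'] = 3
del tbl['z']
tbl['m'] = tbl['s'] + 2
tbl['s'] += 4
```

{'s': 6, 'x': 8, 'i': 5, 'w': 3, 'm': 4}

tbl['z'] = 8 → {'s': 2, 'x': 8, 'z': 8}
tbl['i'] = tbl['s']+3 = 5 → {'s': 2, 'x': 8, 'z': 8, 'i': 5}
tbl['w'] = 3 → {'s': 2, 'x': 8, 'z': 8, 'i': 5, 'w': 3}
del 'z' → {'s': 2, 'x': 8, 'i': 5, 'w': 3}
tbl['m'] = tbl['s']+2 = 4 → {'s': 2, 'x': 8, 'i': 5, 'w': 3, 'm': 4}
tbl['s'] = 2+4 = 6 → {'s': 6, 'x': 8, 'i': 5, 'w': 3, 'm': 4}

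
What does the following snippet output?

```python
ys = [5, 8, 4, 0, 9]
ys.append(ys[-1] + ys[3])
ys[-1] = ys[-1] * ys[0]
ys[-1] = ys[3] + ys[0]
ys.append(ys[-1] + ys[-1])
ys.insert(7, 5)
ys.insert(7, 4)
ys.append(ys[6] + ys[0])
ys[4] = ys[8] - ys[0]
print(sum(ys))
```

append ys[-1]+ys[3] = 9+0 = 9 → [5, 8, 4, 0, 9, 9]
ys[-1] = ys[-1]*ys[0] = 9*5 = 45 → [5, 8, 4, 0, 9, 45]
ys[-1] = ys[3]+ys[0] = 0+5 = 5 → [5, 8, 4, 0, 9, 5]
append ys[-1]+ys[-1] = 5+5 = 10 → [5, 8, 4, 0, 9, 5, 10]
insert 5 at 7 → [5, 8, 4, 0, 9, 5, 10, 5]
insert 4 at 7 → [5, 8, 4, 0, 9, 5, 10, 4, 5]
append ys[6]+ys[0] = 10+5 = 15 → [5, 8, 4, 0, 9, 5, 10, 4, 5, 15]
ys[4] = ys[8]-ys[0] = 5-5 = 0 → [5, 8, 4, 0, 0, 5, 10, 4, 5, 15]
sum = 56

56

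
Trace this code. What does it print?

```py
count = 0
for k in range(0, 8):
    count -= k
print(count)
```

-28

k=0: count = 0-0 = 0
k=1: count = 0-1 = -1
k=2: count = (-1)-2 = -3
k=3: count = (-3)-3 = -6
k=4: count = (-6)-4 = -10
k=5: count = (-10)-5 = -15
k=6: count = (-15)-6 = -21
k=7: count = (-21)-7 = -28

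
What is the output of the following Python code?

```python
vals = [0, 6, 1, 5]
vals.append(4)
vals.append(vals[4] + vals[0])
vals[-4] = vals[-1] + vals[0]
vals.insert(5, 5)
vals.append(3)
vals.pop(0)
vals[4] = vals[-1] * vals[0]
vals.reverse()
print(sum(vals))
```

44

append 4 → [0, 6, 1, 5, 4]
append vals[4]+vals[0] = 4+0 = 4 → [0, 6, 1, 5, 4, 4]
vals[-4] = vals[-1]+vals[0] = 4+0 = 4 → [0, 6, 4, 5, 4, 4]
insert 5 at 5 → [0, 6, 4, 5, 4, 5, 4]
append 3 → [0, 6, 4, 5, 4, 5, 4, 3]
pop(0) removes 0 → [6, 4, 5, 4, 5, 4, 3]
vals[4] = vals[-1]*vals[0] = 3*6 = 18 → [6, 4, 5, 4, 18, 4, 3]
reverse → [3, 4, 18, 4, 5, 4, 6]
sum = 44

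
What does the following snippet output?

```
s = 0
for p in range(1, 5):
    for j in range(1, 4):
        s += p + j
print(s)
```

p=1,j=1: s = 0+2 = 2
p=1,j=2: s = 2+3 = 5
p=1,j=3: s = 5+4 = 9
p=2,j=1: s = 9+3 = 12
p=2,j=2: s = 12+4 = 16
p=2,j=3: s = 16+5 = 21
p=3,j=1: s = 21+4 = 25
p=3,j=2: s = 25+5 = 30
p=3,j=3: s = 30+6 = 36
p=4,j=1: s = 36+5 = 41
p=4,j=2: s = 41+6 = 47
p=4,j=3: s = 47+7 = 54

54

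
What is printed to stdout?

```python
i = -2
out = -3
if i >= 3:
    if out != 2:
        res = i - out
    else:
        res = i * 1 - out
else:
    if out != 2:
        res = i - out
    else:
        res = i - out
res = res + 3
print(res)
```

4

i=-2, out=-3
i >= 3 is False; out != 2 is True
→ res = i - out = 1
res = 1+3 = 4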